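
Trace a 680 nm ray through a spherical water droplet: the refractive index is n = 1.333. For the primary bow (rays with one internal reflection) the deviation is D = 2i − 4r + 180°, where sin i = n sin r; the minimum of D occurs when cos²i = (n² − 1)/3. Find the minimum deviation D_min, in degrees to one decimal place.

137.9°

cos²i = (1.77689 − 1)/3 = 0.25896; i = arccos(0.50888) = 59.410°.
sin r = sin 59.410°/1.333 = 0.64579; r = 40.225°.
D_min = 2·59.410° − 4·40.225° + 180° = 137.922°.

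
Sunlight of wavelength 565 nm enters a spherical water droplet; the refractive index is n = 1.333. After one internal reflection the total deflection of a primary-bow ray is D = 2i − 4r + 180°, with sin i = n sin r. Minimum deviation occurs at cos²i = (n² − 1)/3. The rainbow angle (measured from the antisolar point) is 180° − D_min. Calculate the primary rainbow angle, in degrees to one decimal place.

42.1°

cos²i = (1.77689 − 1)/3 = 0.25896; i = arccos(0.50888) = 59.410°.
sin r = sin 59.410°/1.333 = 0.64579; r = 40.225°.
D_min = 2·59.410° − 4·40.225° + 180° = 137.922°.
Rainbow angle = 180° − D_min = 42.078°.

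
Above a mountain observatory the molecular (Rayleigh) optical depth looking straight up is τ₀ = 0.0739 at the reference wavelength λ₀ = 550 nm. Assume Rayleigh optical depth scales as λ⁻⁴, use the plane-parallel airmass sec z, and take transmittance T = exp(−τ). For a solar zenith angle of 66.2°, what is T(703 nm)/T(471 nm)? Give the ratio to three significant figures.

1.31

Airmass: sec 66.2° = 2.4780.
τ(703 nm) = 0.0739 × (550/703)⁴ × 2.4780 = 0.0739 × 0.3747 × 2.4780 = 0.0686.
τ(471 nm) = 0.0739 × (550/471)⁴ × 2.4780 = 0.0739 × 1.8594 × 2.4780 = 0.3405.
T(703)/T(471) = exp(τ_B − τ_A) = exp(0.2719) = 1.3124.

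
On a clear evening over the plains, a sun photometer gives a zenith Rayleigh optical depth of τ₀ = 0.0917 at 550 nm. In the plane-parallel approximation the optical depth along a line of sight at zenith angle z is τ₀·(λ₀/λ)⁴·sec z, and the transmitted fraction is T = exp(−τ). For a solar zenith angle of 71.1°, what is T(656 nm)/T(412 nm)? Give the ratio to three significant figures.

2.14

Airmass: sec 71.1° = 3.0872.
τ(656 nm) = 0.0917 × (550/656)⁴ × 3.0872 = 0.0917 × 0.4941 × 3.0872 = 0.1399.
τ(412 nm) = 0.0917 × (550/412)⁴ × 3.0872 = 0.0917 × 3.1759 × 3.0872 = 0.8991.
T(656)/T(412) = exp(τ_B − τ_A) = exp(0.7592) = 2.1365.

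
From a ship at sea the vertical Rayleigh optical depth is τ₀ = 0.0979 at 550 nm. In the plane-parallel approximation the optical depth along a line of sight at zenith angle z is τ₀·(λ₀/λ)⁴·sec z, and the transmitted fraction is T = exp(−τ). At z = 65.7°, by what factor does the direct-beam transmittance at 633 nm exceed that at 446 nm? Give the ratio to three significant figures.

1.51

Airmass: sec 65.7° = 2.4300.
τ(633 nm) = 0.0979 × (550/633)⁴ × 2.4300 = 0.0979 × 0.5699 × 2.4300 = 0.1356.
τ(446 nm) = 0.0979 × (550/446)⁴ × 2.4300 = 0.0979 × 2.3127 × 2.4300 = 0.5502.
T(633)/T(446) = exp(τ_B − τ_A) = exp(0.4146) = 1.5138.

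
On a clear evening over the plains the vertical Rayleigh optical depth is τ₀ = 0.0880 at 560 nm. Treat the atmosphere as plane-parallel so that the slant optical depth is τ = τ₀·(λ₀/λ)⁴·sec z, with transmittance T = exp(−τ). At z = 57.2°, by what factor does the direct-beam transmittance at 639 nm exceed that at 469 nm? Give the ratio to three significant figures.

Airmass: sec 57.2° = 1.8460.
τ(639 nm) = 0.0880 × (560/639)⁴ × 1.8460 = 0.0880 × 0.5899 × 1.8460 = 0.0958.
τ(469 nm) = 0.0880 × (560/469)⁴ × 1.8460 = 0.0880 × 2.0326 × 1.8460 = 0.3302.
T(639)/T(469) = exp(τ_B − τ_A) = exp(0.2344) = 1.2641.

1.26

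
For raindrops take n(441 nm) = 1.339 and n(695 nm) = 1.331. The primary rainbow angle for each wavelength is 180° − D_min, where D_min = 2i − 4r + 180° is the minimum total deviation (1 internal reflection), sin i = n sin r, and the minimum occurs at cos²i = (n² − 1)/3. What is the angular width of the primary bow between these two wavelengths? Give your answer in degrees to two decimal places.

1.16°

At 441 nm (n = 1.339): cos²i = 0.26431 → i = 59.062°, r = 39.834°, D_min = 138.786°, rainbow angle = 41.214°.
At 695 nm (n = 1.331): cos²i = 0.25719 → i = 59.527°, r = 40.356°, D_min = 137.630°, rainbow angle = 42.370°.
Angular width = |41.214° − 42.370°| = 1.156°.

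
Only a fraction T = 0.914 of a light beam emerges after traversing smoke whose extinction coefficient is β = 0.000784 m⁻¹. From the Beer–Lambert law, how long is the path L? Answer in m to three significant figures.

Beer–Lambert: T = exp(−βL) ⇒ L = −ln(T)/β = −ln(0.914)/0.000784 = 0.0899/0.000784 = 114.7 m.

115 m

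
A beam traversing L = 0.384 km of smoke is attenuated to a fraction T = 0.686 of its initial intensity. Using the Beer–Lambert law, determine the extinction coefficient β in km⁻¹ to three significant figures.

Beer–Lambert: T = exp(−βL) ⇒ β = −ln(T)/L = −ln(0.686)/0.384 = 0.3769/0.384 = 0.9815 km⁻¹.

0.981 km⁻¹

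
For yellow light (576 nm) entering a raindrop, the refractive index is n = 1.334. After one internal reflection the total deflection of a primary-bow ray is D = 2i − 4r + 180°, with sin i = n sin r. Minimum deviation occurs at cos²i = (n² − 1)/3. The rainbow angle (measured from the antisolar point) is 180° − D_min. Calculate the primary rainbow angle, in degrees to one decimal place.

41.9°

cos²i = (1.77956 − 1)/3 = 0.25985; i = arccos(0.50976) = 59.352°.
sin r = sin 59.352°/1.334 = 0.64492; r = 40.159°.
D_min = 2·59.352° − 4·40.159° + 180° = 138.067°.
Rainbow angle = 180° − D_min = 41.933°.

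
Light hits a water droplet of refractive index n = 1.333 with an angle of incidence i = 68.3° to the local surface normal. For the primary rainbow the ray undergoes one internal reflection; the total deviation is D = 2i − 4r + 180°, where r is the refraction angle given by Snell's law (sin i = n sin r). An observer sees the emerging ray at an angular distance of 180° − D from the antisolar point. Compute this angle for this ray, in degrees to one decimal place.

40.2°

sin r = sin 68.3° / 1.333 = 0.9291/1.333 = 0.6970; r = 44.19°.
D = 2·68.3° − 4·44.19° + 180° = 136.60° − 176.75° + 180° = 139.85°.
Angle from antisolar point = 180° − D = 40.15°.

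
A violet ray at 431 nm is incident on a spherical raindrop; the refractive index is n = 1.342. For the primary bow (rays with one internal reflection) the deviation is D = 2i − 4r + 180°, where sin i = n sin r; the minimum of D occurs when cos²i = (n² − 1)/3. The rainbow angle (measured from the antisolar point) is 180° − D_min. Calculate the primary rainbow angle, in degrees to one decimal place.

40.8°

cos²i = (1.80096 − 1)/3 = 0.26699; i = arccos(0.51671) = 58.888°.
sin r = sin 58.888°/1.342 = 0.63797; r = 39.641°.
D_min = 2·58.888° − 4·39.641° + 180° = 139.213°.
Rainbow angle = 180° − D_min = 40.787°.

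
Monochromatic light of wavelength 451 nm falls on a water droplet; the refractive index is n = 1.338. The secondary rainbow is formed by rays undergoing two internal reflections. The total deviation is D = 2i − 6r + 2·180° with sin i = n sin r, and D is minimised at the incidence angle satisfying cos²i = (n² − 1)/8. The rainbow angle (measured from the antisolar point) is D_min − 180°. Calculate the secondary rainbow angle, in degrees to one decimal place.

52.2°

cos²i = (1.79024 − 1)/8 = 0.09878; i = arccos(0.31429) = 71.682°.
sin r = sin 71.682°/1.338 = 0.70951; r = 45.195°.
D_min = 2·71.682° − 6·45.195° + 360° = 232.193°.
Rainbow angle = D_min − 180° = 52.193°.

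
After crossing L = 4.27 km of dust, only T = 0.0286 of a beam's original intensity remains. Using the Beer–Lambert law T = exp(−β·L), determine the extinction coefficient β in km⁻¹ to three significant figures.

Beer–Lambert: T = exp(−βL) ⇒ β = −ln(T)/L = −ln(0.0286)/4.27 = 3.5543/4.27 = 0.8324 km⁻¹.

0.832 km⁻¹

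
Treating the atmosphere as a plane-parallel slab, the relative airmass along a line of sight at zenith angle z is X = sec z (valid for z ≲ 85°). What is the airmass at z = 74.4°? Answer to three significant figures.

3.72

X = sec z = 1/cos 74.4° = 1/0.2689 = 3.7186.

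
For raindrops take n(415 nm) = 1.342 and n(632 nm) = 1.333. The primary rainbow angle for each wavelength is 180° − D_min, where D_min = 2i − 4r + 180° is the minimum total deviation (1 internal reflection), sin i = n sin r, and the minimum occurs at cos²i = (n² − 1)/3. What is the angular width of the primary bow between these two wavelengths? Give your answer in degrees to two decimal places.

At 415 nm (n = 1.342): cos²i = 0.26699 → i = 58.888°, r = 39.641°, D_min = 139.213°, rainbow angle = 40.787°.
At 632 nm (n = 1.333): cos²i = 0.25896 → i = 59.410°, r = 40.225°, D_min = 137.922°, rainbow angle = 42.078°.
Angular width = |40.787° − 42.078°| = 1.291°.

1.29°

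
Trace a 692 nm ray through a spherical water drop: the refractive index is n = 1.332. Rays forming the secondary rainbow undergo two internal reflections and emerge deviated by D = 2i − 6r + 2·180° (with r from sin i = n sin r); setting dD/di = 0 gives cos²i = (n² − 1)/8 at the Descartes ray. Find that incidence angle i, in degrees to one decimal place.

cos²i = (1.332² − 1)/8 = (1.77422 − 1)/8 = 0.09678.
cos i = 0.31109, so i = 71.875°.

71.9°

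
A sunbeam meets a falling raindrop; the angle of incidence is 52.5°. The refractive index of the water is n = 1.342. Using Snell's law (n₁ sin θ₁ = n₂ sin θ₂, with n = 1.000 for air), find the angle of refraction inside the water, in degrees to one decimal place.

Snell: sin θ_r = sin θ_i / n = sin 52.5° / 1.342 = 0.7934 / 1.342 = 0.5912.
θ_r = arcsin(0.5912) = 36.24°.

36.2°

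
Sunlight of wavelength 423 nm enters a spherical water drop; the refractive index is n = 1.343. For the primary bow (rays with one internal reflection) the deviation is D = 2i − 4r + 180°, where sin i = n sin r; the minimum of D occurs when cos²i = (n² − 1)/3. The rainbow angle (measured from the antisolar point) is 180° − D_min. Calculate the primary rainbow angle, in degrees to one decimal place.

cos²i = (1.80365 − 1)/3 = 0.26788; i = arccos(0.51757) = 58.830°.
sin r = sin 58.830°/1.343 = 0.63711; r = 39.577°.
D_min = 2·58.830° − 4·39.577° + 180° = 139.354°.
Rainbow angle = 180° − D_min = 40.646°.

40.6°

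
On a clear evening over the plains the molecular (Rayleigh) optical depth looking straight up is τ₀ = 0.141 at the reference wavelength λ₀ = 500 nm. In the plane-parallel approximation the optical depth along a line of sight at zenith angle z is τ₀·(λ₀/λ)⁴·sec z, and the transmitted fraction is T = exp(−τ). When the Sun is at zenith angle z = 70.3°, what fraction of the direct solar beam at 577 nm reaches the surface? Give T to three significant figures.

sec 70.3° = 2.9665.
τ = 0.141 × (500/577)⁴ × 2.9665 = 0.141 × 0.5639 × 2.9665 = 0.2359.
T = exp(−0.2359) = 0.7899.

0.790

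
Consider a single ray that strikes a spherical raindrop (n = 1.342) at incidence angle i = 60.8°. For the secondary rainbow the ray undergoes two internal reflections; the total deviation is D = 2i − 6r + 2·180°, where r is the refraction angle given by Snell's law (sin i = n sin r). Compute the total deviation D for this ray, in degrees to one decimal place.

sin r = sin 60.8° / 1.342 = 0.8729/1.342 = 0.6505; r = 40.58°.
D = 2·60.8° − 6·40.58° + 2·180° = 121.60° − 243.46° + 360° = 238.14°.

238.1°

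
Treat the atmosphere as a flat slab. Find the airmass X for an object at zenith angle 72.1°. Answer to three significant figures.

3.25

X = sec z = 1/cos 72.1° = 1/0.3074 = 3.2535.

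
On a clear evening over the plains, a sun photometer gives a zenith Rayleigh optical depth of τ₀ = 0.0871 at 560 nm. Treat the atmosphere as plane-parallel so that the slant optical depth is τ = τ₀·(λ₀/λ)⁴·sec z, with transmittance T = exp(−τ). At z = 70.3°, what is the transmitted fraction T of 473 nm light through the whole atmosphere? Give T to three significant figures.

0.602

sec 70.3° = 2.9665.
τ = 0.0871 × (560/473)⁴ × 2.9665 = 0.0871 × 1.9648 × 2.9665 = 0.5077.
T = exp(−0.5077) = 0.6019.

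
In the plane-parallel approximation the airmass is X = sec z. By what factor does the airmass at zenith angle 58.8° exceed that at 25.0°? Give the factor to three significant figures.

X(58.8°)/X(25.0°) = sec 58.8° / sec 25.0° = cos 25.0° / cos 58.8° = 0.9063/0.5180 = 1.7495.

1.75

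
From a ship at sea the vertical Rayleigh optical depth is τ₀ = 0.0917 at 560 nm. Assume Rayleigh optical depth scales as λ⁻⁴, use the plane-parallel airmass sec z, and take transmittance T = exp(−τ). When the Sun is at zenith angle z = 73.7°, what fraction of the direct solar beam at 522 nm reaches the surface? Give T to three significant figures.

0.649

sec 73.7° = 3.5629.
τ = 0.0917 × (560/522)⁴ × 3.5629 = 0.0917 × 1.3246 × 3.5629 = 0.4328.
T = exp(−0.4328) = 0.6487.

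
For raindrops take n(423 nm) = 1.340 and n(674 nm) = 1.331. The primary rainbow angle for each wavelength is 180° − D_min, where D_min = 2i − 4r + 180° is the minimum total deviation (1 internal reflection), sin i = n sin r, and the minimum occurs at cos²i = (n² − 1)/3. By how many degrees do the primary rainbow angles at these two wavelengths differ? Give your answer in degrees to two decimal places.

1.30°

At 423 nm (n = 1.340): cos²i = 0.26520 → i = 59.004°, r = 39.770°, D_min = 138.929°, rainbow angle = 41.071°.
At 674 nm (n = 1.331): cos²i = 0.25719 → i = 59.527°, r = 40.356°, D_min = 137.630°, rainbow angle = 42.370°.
Angular width = |41.071° − 42.370°| = 1.299°.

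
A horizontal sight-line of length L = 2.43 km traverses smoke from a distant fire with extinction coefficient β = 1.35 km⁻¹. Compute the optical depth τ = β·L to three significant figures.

3.28

τ = β·L = 1.35 × 2.43 = 3.2805.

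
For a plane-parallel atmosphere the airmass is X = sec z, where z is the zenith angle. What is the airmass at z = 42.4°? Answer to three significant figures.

1.35

X = sec z = 1/cos 42.4° = 1/0.7385 = 1.3542.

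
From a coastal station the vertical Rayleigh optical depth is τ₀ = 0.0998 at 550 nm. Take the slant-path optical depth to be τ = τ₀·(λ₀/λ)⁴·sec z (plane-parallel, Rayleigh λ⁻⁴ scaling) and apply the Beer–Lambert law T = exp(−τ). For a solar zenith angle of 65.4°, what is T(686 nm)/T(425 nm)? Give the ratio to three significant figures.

Airmass: sec 65.4° = 2.4022.
τ(686 nm) = 0.0998 × (550/686)⁴ × 2.4022 = 0.0998 × 0.4132 × 2.4022 = 0.0991.
τ(425 nm) = 0.0998 × (550/425)⁴ × 2.4022 = 0.0998 × 2.8048 × 2.4022 = 0.6724.
T(686)/T(425) = exp(τ_B − τ_A) = exp(0.5734) = 1.7742.

1.77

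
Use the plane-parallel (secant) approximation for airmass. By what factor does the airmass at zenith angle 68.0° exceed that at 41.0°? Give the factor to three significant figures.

X(68.0°)/X(41.0°) = sec 68.0° / sec 41.0° = cos 41.0° / cos 68.0° = 0.7547/0.3746 = 2.0147.

2.01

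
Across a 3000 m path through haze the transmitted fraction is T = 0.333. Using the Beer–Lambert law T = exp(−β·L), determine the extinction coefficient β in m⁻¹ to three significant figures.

Beer–Lambert: T = exp(−βL) ⇒ β = −ln(T)/L = −ln(0.333)/3000 = 1.0996/3000 = 0.0003665 m⁻¹.

0.000367 m⁻¹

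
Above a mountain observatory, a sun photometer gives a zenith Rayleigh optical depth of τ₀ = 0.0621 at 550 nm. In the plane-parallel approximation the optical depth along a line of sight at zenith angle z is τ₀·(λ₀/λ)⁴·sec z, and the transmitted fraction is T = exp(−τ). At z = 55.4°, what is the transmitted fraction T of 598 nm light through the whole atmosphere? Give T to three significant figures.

0.925

sec 55.4° = 1.7610.
τ = 0.0621 × (550/598)⁴ × 1.7610 = 0.0621 × 0.7156 × 1.7610 = 0.0783.
T = exp(−0.0783) = 0.9247.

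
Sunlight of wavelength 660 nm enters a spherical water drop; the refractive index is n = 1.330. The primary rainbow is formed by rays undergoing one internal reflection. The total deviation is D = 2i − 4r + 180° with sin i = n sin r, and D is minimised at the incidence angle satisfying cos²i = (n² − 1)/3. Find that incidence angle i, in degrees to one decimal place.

cos²i = (1.330² − 1)/3 = (1.76890 − 1)/3 = 0.25630.
cos i = 0.50626, so i = 59.585°.

59.6°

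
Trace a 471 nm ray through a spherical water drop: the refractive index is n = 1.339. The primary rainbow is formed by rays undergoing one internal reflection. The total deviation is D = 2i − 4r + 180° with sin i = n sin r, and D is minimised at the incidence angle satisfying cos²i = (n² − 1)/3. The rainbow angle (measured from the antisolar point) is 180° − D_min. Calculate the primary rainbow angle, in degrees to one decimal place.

cos²i = (1.79292 − 1)/3 = 0.26431; i = arccos(0.51411) = 59.062°.
sin r = sin 59.062°/1.339 = 0.64057; r = 39.834°.
D_min = 2·59.062° − 4·39.834° + 180° = 138.786°.
Rainbow angle = 180° − D_min = 41.214°.

41.2°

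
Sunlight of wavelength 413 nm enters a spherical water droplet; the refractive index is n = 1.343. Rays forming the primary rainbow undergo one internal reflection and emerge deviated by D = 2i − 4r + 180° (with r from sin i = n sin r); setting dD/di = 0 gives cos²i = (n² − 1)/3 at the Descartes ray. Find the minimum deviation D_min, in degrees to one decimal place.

139.4°

cos²i = (1.80365 − 1)/3 = 0.26788; i = arccos(0.51757) = 58.830°.
sin r = sin 58.830°/1.343 = 0.63711; r = 39.577°.
D_min = 2·58.830° − 4·39.577° + 180° = 139.354°.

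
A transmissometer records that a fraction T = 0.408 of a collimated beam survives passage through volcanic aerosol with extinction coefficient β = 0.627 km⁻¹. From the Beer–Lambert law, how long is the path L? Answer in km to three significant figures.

1.43 km

Beer–Lambert: T = exp(−βL) ⇒ L = −ln(T)/β = −ln(0.408)/0.627 = 0.8965/0.627 = 1.43 km.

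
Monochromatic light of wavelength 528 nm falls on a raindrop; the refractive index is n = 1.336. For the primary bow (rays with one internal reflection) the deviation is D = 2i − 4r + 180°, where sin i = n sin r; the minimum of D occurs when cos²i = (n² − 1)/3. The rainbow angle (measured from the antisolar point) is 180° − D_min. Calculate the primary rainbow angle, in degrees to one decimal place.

41.6°

cos²i = (1.78490 − 1)/3 = 0.26163; i = arccos(0.51150) = 59.236°.
sin r = sin 59.236°/1.336 = 0.64318; r = 40.029°.
D_min = 2·59.236° − 4·40.029° + 180° = 138.356°.
Rainbow angle = 180° − D_min = 41.644°.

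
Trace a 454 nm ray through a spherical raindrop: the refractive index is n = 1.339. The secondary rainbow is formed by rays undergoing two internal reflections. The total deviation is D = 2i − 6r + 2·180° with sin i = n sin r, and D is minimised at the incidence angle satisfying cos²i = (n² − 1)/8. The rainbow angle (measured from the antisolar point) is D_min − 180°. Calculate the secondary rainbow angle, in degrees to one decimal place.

cos²i = (1.79292 − 1)/8 = 0.09912; i = arccos(0.31483) = 71.650°.
sin r = sin 71.650°/1.339 = 0.70885; r = 45.141°.
D_min = 2·71.650° − 6·45.141° + 360° = 232.451°.
Rainbow angle = D_min − 180° = 52.451°.

52.5°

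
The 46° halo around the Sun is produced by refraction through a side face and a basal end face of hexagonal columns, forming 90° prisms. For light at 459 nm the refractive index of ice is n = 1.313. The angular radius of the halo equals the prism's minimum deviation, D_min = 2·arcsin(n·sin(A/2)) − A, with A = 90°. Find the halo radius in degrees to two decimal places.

n·sin(A/2) = 1.313 × sin 45° = 1.313 × 0.7071 = 0.9284.
D_min = 2·arcsin(0.9284) − 90° = 2 × 68.192° − 90° = 46.383°.

46.38°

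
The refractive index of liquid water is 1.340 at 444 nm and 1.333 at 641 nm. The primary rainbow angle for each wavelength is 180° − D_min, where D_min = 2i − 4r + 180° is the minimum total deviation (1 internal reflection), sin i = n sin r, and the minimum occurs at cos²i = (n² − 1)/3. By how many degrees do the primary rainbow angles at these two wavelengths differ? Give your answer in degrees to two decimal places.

At 444 nm (n = 1.340): cos²i = 0.26520 → i = 59.004°, r = 39.770°, D_min = 138.929°, rainbow angle = 41.071°.
At 641 nm (n = 1.333): cos²i = 0.25896 → i = 59.410°, r = 40.225°, D_min = 137.922°, rainbow angle = 42.078°.
Angular width = |41.071° − 42.078°| = 1.007°.

1.01°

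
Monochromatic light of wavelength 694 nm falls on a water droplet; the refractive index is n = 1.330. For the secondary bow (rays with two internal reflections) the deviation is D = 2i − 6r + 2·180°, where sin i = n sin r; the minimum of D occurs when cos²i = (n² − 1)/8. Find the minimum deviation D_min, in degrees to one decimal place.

230.1°

cos²i = (1.76890 − 1)/8 = 0.09611; i = arccos(0.31002) = 71.940°.
sin r = sin 71.940°/1.330 = 0.71483; r = 45.630°.
D_min = 2·71.940° − 6·45.630° + 360° = 230.101°.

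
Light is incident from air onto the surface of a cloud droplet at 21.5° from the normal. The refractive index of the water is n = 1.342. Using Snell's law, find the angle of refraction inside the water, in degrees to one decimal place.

15.8°

Snell: sin θ_r = sin θ_i / n = sin 21.5° / 1.342 = 0.3665 / 1.342 = 0.2731.
θ_r = arcsin(0.2731) = 15.85°.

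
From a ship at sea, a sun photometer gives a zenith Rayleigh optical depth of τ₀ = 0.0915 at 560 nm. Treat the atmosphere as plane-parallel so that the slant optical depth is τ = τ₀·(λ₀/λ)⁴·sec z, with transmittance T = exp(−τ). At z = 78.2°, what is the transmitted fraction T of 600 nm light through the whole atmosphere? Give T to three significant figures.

0.712

sec 78.2° = 4.8901.
τ = 0.0915 × (560/600)⁴ × 4.8901 = 0.0915 × 0.7588 × 4.8901 = 0.3395.
T = exp(−0.3395) = 0.7121.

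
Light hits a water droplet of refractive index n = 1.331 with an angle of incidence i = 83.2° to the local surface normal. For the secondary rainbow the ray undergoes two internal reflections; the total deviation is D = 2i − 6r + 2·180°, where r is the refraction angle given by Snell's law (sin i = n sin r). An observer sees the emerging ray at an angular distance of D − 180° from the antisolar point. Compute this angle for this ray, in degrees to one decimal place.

56.9°

sin r = sin 83.2° / 1.331 = 0.9930/1.331 = 0.7460; r = 48.25°.
D = 2·83.2° − 6·48.25° + 2·180° = 166.40° − 289.49° + 360° = 236.91°.
Angle from antisolar point = D − 180° = 56.91°.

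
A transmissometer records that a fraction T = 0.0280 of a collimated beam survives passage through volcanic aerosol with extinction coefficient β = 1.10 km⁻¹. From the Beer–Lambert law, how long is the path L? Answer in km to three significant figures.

Beer–Lambert: T = exp(−βL) ⇒ L = −ln(T)/β = −ln(0.0280)/1.10 = 3.5756/1.10 = 3.251 km.

3.25 km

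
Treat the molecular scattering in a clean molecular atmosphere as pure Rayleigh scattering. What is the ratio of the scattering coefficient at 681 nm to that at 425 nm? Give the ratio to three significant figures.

Rayleigh scattering ∝ λ⁻⁴, so the ratio of coefficients is the inverse fourth power of the wavelength ratio.
σ(681)/σ(425) = (425/681)⁴ = (0.6241)⁴ = 0.1517.

0.152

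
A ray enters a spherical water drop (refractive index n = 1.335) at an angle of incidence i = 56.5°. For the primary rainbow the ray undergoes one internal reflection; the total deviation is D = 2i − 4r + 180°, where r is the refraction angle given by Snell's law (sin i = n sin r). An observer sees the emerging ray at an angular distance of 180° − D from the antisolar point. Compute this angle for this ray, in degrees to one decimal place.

41.6°

sin r = sin 56.5° / 1.335 = 0.8339/1.335 = 0.6246; r = 38.66°.
D = 2·56.5° − 4·38.66° + 180° = 113.00° − 154.62° + 180° = 138.38°.
Angle from antisolar point = 180° − D = 41.62°.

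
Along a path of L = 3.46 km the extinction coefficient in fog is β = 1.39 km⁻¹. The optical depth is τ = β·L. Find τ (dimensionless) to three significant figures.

τ = β·L = 1.39 × 3.46 = 4.8094.

4.81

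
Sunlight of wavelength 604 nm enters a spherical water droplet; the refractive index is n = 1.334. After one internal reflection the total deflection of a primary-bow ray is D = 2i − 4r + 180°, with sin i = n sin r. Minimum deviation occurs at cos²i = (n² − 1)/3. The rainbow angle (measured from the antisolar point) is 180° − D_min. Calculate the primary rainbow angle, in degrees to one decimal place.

41.9°

cos²i = (1.77956 − 1)/3 = 0.25985; i = arccos(0.50976) = 59.352°.
sin r = sin 59.352°/1.334 = 0.64492; r = 40.159°.
D_min = 2·59.352° − 4·40.159° + 180° = 138.067°.
Rainbow angle = 180° − D_min = 41.933°.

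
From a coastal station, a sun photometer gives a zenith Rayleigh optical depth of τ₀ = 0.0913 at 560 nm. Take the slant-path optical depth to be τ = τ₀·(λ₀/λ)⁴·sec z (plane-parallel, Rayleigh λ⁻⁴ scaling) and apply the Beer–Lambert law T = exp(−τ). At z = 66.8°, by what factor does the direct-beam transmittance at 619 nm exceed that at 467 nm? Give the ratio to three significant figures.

Airmass: sec 66.8° = 2.5384.
τ(619 nm) = 0.0913 × (560/619)⁴ × 2.5384 = 0.0913 × 0.6699 × 2.5384 = 0.1552.
τ(467 nm) = 0.0913 × (560/467)⁴ × 2.5384 = 0.0913 × 2.0677 × 2.5384 = 0.4792.
T(619)/T(467) = exp(τ_B − τ_A) = exp(0.3240) = 1.3826.

1.38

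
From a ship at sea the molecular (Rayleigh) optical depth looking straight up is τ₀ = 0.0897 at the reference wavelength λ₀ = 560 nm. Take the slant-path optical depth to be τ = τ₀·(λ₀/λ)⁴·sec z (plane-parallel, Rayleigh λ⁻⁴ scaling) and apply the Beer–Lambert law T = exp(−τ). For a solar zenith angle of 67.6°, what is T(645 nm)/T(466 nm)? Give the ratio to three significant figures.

1.43

Airmass: sec 67.6° = 2.6242.
τ(645 nm) = 0.0897 × (560/645)⁴ × 2.6242 = 0.0897 × 0.5682 × 2.6242 = 0.1338.
τ(466 nm) = 0.0897 × (560/466)⁴ × 2.6242 = 0.0897 × 2.0855 × 2.6242 = 0.4909.
T(645)/T(466) = exp(τ_B − τ_A) = exp(0.3572) = 1.4293.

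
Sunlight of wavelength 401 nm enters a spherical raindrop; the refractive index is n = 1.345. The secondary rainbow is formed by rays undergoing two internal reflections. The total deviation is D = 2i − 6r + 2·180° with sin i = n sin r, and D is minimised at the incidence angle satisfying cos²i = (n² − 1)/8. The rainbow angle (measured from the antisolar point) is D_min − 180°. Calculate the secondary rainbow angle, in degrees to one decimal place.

cos²i = (1.80902 − 1)/8 = 0.10113; i = arccos(0.31801) = 71.458°.
sin r = sin 71.458°/1.345 = 0.70490; r = 44.821°.
D_min = 2·71.458° − 6·44.821° + 360° = 233.987°.
Rainbow angle = D_min − 180° = 53.987°.

54.0°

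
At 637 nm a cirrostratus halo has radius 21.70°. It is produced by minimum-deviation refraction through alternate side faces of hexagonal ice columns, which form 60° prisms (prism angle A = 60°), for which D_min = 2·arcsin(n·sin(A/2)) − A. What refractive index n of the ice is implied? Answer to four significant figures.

Rearranging: n = sin((D_min + A)/2) / sin(A/2).
(D_min + A)/2 = (21.70° + 60°)/2 = 40.850°.
n = sin 40.850° / sin 30° = 0.6541 / 0.5000 = 1.3082.

1.308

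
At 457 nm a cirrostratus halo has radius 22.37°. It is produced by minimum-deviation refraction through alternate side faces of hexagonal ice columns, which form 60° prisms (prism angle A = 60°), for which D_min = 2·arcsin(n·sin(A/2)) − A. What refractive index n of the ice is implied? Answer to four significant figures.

Rearranging: n = sin((D_min + A)/2) / sin(A/2).
(D_min + A)/2 = (22.37° + 60°)/2 = 41.185°.
n = sin 41.185° / sin 30° = 0.6585 / 0.5000 = 1.3170.

1.317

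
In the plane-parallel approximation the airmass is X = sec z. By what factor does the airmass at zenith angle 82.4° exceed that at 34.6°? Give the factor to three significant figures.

X(82.4°)/X(34.6°) = sec 82.4° / sec 34.6° = cos 34.6° / cos 82.4° = 0.8231/0.1323 = 6.2238.

6.22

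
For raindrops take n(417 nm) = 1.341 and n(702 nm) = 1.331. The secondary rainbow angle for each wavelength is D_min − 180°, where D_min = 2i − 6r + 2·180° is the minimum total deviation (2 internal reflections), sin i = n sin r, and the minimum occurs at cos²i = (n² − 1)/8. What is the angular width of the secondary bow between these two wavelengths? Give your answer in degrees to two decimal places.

2.60°

At 417 nm (n = 1.341): cos²i = 0.09979 → i = 71.586°, r = 45.034°, D_min = 232.966°, rainbow angle = 52.966°.
At 702 nm (n = 1.331): cos²i = 0.09645 → i = 71.907°, r = 45.575°, D_min = 230.365°, rainbow angle = 50.365°.
Angular width = |52.966° − 50.365°| = 2.601°.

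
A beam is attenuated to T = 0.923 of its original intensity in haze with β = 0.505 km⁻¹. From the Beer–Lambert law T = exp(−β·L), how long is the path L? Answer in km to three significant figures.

Beer–Lambert: T = exp(−βL) ⇒ L = −ln(T)/β = −ln(0.923)/0.505 = 0.0801/0.505 = 0.1587 km.

0.159 km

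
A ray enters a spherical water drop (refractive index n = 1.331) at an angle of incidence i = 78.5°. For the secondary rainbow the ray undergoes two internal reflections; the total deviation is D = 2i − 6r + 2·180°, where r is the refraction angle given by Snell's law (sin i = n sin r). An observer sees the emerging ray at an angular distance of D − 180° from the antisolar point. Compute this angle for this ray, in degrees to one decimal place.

sin r = sin 78.5° / 1.331 = 0.9799/1.331 = 0.7362; r = 47.41°.
D = 2·78.5° − 6·47.41° + 2·180° = 157.00° − 284.47° + 360° = 232.53°.
Angle from antisolar point = D − 180° = 52.53°.

52.5°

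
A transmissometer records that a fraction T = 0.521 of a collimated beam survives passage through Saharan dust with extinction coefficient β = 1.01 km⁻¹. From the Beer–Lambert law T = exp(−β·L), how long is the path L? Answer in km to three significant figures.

Beer–Lambert: T = exp(−βL) ⇒ L = −ln(T)/β = −ln(0.521)/1.01 = 0.6520/1.01 = 0.6455 km.

0.646 km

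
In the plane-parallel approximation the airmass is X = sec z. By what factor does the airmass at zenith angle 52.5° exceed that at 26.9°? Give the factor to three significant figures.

1.46

X(52.5°)/X(26.9°) = sec 52.5° / sec 26.9° = cos 26.9° / cos 52.5° = 0.8918/0.6088 = 1.4649.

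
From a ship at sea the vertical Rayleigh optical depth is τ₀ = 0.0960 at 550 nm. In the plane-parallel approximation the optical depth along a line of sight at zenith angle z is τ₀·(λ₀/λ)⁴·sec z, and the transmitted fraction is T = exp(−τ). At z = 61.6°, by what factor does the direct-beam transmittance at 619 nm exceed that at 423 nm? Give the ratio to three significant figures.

Airmass: sec 61.6° = 2.1025.
τ(619 nm) = 0.0960 × (550/619)⁴ × 2.1025 = 0.0960 × 0.6233 × 2.1025 = 0.1258.
τ(423 nm) = 0.0960 × (550/423)⁴ × 2.1025 = 0.0960 × 2.8582 × 2.1025 = 0.5769.
T(619)/T(423) = exp(τ_B − τ_A) = exp(0.4511) = 1.5700.

1.57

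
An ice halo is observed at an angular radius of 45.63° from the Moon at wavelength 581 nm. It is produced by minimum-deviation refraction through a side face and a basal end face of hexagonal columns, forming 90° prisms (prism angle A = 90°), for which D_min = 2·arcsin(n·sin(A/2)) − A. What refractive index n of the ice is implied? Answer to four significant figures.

1.310

Rearranging: n = sin((D_min + A)/2) / sin(A/2).
(D_min + A)/2 = (45.63° + 90°)/2 = 67.815°.
n = sin 67.815° / sin 45° = 0.9260 / 0.7071 = 1.3095.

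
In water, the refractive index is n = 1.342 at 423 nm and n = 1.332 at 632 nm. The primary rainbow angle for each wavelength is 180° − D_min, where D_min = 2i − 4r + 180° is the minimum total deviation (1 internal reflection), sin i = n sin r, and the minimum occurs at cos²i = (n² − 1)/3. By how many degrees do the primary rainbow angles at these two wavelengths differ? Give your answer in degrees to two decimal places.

1.44°

At 423 nm (n = 1.342): cos²i = 0.26699 → i = 58.888°, r = 39.641°, D_min = 139.213°, rainbow angle = 40.787°.
At 632 nm (n = 1.332): cos²i = 0.25807 → i = 59.469°, r = 40.290°, D_min = 137.776°, rainbow angle = 42.224°.
Angular width = |40.787° − 42.224°| = 1.437°.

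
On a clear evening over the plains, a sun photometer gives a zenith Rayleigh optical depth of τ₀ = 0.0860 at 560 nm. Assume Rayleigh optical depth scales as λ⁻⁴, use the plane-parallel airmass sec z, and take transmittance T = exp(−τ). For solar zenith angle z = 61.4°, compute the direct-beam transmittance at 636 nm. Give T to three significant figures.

sec 61.4° = 2.0890.
τ = 0.0860 × (560/636)⁴ × 2.0890 = 0.0860 × 0.6011 × 2.0890 = 0.1080.
T = exp(−0.1080) = 0.8976.

0.898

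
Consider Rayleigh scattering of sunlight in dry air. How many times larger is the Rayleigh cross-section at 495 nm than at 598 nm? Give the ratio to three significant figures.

2.13

Rayleigh scattering ∝ λ⁻⁴, so the ratio of coefficients is the inverse fourth power of the wavelength ratio.
σ(495)/σ(598) = (598/495)⁴ = (1.2081)⁴ = 2.13.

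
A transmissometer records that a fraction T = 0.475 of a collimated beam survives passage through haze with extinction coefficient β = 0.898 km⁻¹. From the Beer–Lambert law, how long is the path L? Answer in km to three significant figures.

Beer–Lambert: T = exp(−βL) ⇒ L = −ln(T)/β = −ln(0.475)/0.898 = 0.7444/0.898 = 0.829 km.

0.829 km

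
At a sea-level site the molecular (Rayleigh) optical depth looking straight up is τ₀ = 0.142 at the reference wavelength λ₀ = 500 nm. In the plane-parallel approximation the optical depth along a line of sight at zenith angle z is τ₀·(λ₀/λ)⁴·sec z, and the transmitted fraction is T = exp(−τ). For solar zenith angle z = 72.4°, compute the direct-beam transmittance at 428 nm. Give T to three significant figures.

0.417

sec 72.4° = 3.3072.
τ = 0.142 × (500/428)⁴ × 3.3072 = 0.142 × 1.8625 × 3.3072 = 0.8747.
T = exp(−0.8747) = 0.4170.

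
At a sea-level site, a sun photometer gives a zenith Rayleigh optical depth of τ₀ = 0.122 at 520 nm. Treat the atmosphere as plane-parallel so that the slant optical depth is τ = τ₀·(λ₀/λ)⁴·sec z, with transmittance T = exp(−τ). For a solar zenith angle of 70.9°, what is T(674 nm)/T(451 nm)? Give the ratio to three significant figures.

1.69

Airmass: sec 70.9° = 3.0561.
τ(674 nm) = 0.122 × (520/674)⁴ × 3.0561 = 0.122 × 0.3543 × 3.0561 = 0.1321.
τ(451 nm) = 0.122 × (520/451)⁴ × 3.0561 = 0.122 × 1.7673 × 3.0561 = 0.6589.
T(674)/T(451) = exp(τ_B − τ_A) = exp(0.5268) = 1.6935.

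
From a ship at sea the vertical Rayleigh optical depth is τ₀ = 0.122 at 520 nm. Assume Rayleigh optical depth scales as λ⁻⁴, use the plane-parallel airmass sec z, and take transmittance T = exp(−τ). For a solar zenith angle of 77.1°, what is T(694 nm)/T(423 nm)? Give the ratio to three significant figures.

2.93

Airmass: sec 77.1° = 4.4793.
τ(694 nm) = 0.122 × (520/694)⁴ × 4.4793 = 0.122 × 0.3152 × 4.4793 = 0.1722.
τ(423 nm) = 0.122 × (520/423)⁴ × 4.4793 = 0.122 × 2.2838 × 4.4793 = 1.2480.
T(694)/T(423) = exp(τ_B − τ_A) = exp(1.0758) = 2.9323.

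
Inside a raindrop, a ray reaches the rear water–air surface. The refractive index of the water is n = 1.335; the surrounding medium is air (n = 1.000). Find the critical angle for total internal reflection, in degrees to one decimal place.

sin θ_c = n_air / n = 1.000 / 1.335 = 0.7491.
θ_c = arcsin(0.7491) = 48.51°.

48.5°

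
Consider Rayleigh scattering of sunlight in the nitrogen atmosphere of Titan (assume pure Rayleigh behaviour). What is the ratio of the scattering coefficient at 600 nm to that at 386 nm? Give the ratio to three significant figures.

0.171

Rayleigh scattering ∝ λ⁻⁴, so the ratio of coefficients is the inverse fourth power of the wavelength ratio.
σ(600)/σ(386) = (386/600)⁴ = (0.6433)⁴ = 0.1713.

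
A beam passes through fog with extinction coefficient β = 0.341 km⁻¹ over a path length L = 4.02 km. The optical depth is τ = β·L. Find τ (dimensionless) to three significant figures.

τ = β·L = 0.341 × 4.02 = 1.3708.

1.37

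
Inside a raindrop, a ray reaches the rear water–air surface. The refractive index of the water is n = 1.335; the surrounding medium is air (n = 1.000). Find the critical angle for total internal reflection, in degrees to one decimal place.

sin θ_c = n_air / n = 1.000 / 1.335 = 0.7491.
θ_c = arcsin(0.7491) = 48.51°.

48.5°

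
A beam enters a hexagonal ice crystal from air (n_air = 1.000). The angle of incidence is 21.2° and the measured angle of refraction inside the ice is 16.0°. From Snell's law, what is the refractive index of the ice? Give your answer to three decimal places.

n = sin θ_i / sin θ_r = sin 21.2° / sin 16.0° = 0.3616 / 0.2756 = 1.3120.

1.312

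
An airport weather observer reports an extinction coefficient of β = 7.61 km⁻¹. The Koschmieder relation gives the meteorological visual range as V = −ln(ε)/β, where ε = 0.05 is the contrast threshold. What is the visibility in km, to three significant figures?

V = −ln(0.05) / 7.61 = 2.996 / 7.61 = 0.3937 km.

0.394 km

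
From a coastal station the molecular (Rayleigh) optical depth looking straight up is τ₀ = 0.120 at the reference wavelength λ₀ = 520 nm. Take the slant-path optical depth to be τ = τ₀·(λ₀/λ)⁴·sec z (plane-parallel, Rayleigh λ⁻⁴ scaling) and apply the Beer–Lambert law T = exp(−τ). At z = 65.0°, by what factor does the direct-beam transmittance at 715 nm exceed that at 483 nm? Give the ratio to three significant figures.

1.35

Airmass: sec 65.0° = 2.3662.
τ(715 nm) = 0.120 × (520/715)⁴ × 2.3662 = 0.120 × 0.2798 × 2.3662 = 0.0794.
τ(483 nm) = 0.120 × (520/483)⁴ × 2.3662 = 0.120 × 1.3435 × 2.3662 = 0.3815.
T(715)/T(483) = exp(τ_B − τ_A) = exp(0.3020) = 1.3526.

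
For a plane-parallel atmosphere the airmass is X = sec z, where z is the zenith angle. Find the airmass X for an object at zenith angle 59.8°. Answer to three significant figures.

1.99

X = sec z = 1/cos 59.8° = 1/0.5030 = 1.9880.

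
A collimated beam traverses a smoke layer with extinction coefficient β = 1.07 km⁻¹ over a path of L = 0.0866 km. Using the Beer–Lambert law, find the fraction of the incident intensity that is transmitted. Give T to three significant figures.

τ = β·L = 1.07 × 0.0866 = 0.0927.
T = exp(−0.0927) = 0.9115.

0.912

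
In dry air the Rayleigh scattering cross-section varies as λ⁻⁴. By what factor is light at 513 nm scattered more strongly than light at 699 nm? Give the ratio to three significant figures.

3.45

Rayleigh scattering ∝ λ⁻⁴, so the ratio of coefficients is the inverse fourth power of the wavelength ratio.
σ(513)/σ(699) = (699/513)⁴ = (1.3626)⁴ = 3.447.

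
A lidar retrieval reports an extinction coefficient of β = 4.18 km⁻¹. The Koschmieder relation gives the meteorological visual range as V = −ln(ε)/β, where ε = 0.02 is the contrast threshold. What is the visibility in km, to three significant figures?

0.936 km

V = −ln(0.02) / 4.18 = 3.912 / 4.18 = 0.9359 km.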